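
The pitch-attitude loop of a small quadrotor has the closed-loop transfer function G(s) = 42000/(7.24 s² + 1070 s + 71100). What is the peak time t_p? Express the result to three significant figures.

t_p ≈ 0.0476 s

Dividing through by 7.24: denominator becomes s² + 147.8 s + 9820.
So ω_n = √9820 = 99.1 rad/s and ζ = 147.8/(2·99.1) = 0.746.
ω_d = ω_n√(1−ζ²) = 66.0 rad/s. t_p = π/ω_d = 0.0476 s.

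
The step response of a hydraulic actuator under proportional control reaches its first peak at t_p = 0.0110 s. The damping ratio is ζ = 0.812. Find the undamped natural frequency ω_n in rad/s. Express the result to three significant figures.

ω_n ≈ 489 rad/s

Peak time t_p = π/ω_d, so ω_d = π/t_p = π/0.0110 = 286 rad/s.
ω_n = ω_d/√(1−ζ²) = 286/√0.341 = 489 rad/s.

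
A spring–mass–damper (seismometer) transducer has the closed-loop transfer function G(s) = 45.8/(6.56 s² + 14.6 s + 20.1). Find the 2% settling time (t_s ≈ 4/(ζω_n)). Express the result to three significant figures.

t_s ≈ 3.59 s

Dividing through by 6.56: denominator becomes s² + 2.226 s + 3.064.
So ω_n = √3.064 = 1.75 rad/s and ζ = 2.226/(2·1.75) = 0.636.
t_s ≈ 4/(ζω_n) = 3.59 s.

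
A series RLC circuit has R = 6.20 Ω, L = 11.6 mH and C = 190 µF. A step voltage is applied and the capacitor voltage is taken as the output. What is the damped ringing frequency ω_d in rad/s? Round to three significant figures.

For a series RLC circuit (capacitor voltage as output), ω_n = 1/√(LC) = 1/√(11.6 mH · 190 µF) = 674 rad/s.
ζ = (R/2)·√(C/L) = (6.20/2)·√(190 µF/11.6 mH) = 0.397.
ω_d = ω_n√(1−ζ²) = 618 rad/s.

ω_d ≈ 618 rad/s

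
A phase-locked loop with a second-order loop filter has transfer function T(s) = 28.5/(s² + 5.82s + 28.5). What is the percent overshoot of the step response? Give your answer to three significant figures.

%OS ≈ 13.0%

Comparing the denominator to s² + 2ζω_n s + ω_n²: ω_n = √28.5 = 5.34 rad/s, and 2ζω_n = 5.82 so ζ = 5.82/(2·5.34) = 0.545.
%OS = 100 e^{−πζ/√(1−ζ²)} with ζ = 0.545 gives 13.0%.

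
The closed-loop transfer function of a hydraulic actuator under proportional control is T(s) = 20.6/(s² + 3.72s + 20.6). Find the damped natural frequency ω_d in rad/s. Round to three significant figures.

ω_d ≈ 4.14 rad/s

Matching coefficients with s² + 2ζω_n s + ω_n² gives ω_n² = 20.6 ⇒ ω_n = 4.54 rad/s, and ζ = 3.72/(2ω_n) = 0.410.
ω_d = 4.54·√(1 − 0.410²) = 4.14 rad/s.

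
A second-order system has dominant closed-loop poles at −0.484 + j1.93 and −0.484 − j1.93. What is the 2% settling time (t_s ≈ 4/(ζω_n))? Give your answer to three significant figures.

For poles at −σ ± jω_d, ζω_n = σ = 0.484, so t_s ≈ 4/σ = 8.26 s.

t_s ≈ 8.26 s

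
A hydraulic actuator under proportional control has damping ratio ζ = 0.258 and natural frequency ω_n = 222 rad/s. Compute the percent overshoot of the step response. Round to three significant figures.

For an underdamped second-order system, %OS = 100·exp(−πζ/√(1−ζ²)).
πζ/√(1−ζ²) = π·0.258/√(1−0.0666) = 0.8389, so %OS = 100·e^(−0.8389) = 43.2%.

%OS ≈ 43.2%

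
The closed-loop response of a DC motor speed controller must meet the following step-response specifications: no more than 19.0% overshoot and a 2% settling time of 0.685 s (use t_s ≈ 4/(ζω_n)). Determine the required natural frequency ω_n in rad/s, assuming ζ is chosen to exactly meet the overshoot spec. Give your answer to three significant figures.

From %OS = 100·exp(−πζ/√(1−ζ²)), invert to get ζ = −ln(OS)/√(π² + ln²(OS)) with OS = 0.190.
−ln 0.190 = 1.661, so ζ = 1.661/√(π² + 2.758) = 0.467.
From t_s ≈ 4/(ζω_n): ω_n = 4/(ζ·t_s) = 4/(0.467·0.685) = 12.5 rad/s.

ω_n ≈ 12.5 rad/s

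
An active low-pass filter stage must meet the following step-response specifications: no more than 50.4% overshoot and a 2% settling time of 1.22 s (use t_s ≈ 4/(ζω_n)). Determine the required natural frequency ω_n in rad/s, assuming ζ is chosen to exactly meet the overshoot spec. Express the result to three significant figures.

ω_n ≈ 15.4 rad/s

Inverting the overshoot relation: ζ = |ln 0.504|/√(π² + ln²0.504) = 0.213.
From t_s ≈ 4/(ζω_n): ω_n = 4/(ζ·t_s) = 4/(0.213·1.22) = 15.4 rad/s.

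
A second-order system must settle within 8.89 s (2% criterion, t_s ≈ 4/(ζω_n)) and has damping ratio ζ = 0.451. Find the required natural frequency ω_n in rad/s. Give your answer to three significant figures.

ω_n ≈ 0.998 rad/s

Rearranging t_s ≈ 4/(ζω_n) gives ω_n = 4/(ζ·t_s) = 4/(0.451 × 8.89) = 0.998 rad/s.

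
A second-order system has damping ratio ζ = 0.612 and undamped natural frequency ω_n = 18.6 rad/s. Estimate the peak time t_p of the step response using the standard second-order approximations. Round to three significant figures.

t_p ≈ 0.214 s

The damped frequency is ω_d = ω_n√(1−ζ²) = 18.6·√(1−0.375) = 14.7 rad/s.
Peak time t_p = π/ω_d = π/14.7 = 0.214 s.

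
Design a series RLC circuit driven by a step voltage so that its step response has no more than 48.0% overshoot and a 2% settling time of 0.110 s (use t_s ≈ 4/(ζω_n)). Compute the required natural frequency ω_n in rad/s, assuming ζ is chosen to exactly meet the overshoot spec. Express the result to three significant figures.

From %OS = 100·exp(−πζ/√(1−ζ²)), invert to get ζ = −ln(OS)/√(π² + ln²(OS)) with OS = 0.480.
−ln 0.480 = 0.7340, so ζ = 0.7340/√(π² + 0.5387) = 0.228.
From t_s ≈ 4/(ζω_n): ω_n = 4/(ζ·t_s) = 4/(0.228·0.110) = 160 rad/s.

ω_n ≈ 160 rad/s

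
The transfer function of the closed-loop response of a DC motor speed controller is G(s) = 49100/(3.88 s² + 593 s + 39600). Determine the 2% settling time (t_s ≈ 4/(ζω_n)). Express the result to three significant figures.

Dividing through by 3.88: denominator becomes s² + 152.8 s + 10210.
So ω_n = √10210 = 101 rad/s and ζ = 152.8/(2·101) = 0.756.
t_s ≈ 4/(ζω_n) = 0.0523 s.

t_s ≈ 0.0523 s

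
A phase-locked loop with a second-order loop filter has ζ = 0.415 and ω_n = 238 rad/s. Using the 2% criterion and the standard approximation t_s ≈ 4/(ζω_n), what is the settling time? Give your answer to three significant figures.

t_s ≈ 0.0405 s

t_s ≈ 4/(ζω_n) = 4/(0.415 × 238) = 0.0405 s.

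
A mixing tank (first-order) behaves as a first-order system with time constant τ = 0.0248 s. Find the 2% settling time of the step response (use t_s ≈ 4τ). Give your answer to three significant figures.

t_s ≈ 0.0992 s

t_s ≈ 4τ = 0.0992 s.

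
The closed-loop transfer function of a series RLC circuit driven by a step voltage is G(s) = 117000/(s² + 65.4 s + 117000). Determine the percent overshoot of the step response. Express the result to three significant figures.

Matching coefficients with s² + 2ζω_n s + ω_n² gives ω_n² = 117000 ⇒ ω_n = 342 rad/s, and ζ = 65.4/(2ω_n) = 0.0956.
Overshoot: exp(−π·0.0956/√(1−0.0956²)) = 0.740, i.e. 74.0%.

%OS ≈ 74.0%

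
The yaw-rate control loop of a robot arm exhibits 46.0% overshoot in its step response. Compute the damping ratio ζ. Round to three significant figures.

From %OS = 100·exp(−πζ/√(1−ζ²)), invert to get ζ = −ln(OS)/√(π² + ln²(OS)) with OS = 0.460.
−ln 0.460 = 0.7765, so ζ = 0.7765/√(π² + 0.6030) = 0.240.

ζ ≈ 0.240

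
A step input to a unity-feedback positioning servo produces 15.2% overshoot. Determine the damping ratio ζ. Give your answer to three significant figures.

ζ ≈ 0.514

From %OS = 100·exp(−πζ/√(1−ζ²)), invert to get ζ = −ln(OS)/√(π² + ln²(OS)) with OS = 0.152.
−ln 0.152 = 1.884, so ζ = 1.884/√(π² + 3.549) = 0.514.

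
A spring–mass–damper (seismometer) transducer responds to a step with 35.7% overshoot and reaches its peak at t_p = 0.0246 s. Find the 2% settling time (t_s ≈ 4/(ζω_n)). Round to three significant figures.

t_s ≈ 0.0955 s

The overshoot fixes ζ = −ln(OS)/√(π²+ln²(OS)) = 0.312.
t_p = π/ω_d ⇒ ω_d = 128 rad/s; then ω_n = ω_d/√(1−ζ²) = 134 rad/s.
t_s ≈ 4/(ζω_n) = 4/(0.312·134) = 0.0955 s.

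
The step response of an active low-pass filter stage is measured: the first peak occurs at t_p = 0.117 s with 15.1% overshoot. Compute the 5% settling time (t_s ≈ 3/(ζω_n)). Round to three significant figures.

From the overshoot, ζ = −ln(OS)/√(π²+ln²(OS)) = 0.516.
t_p = π/ω_d ⇒ ω_d = 26.9 rad/s; then ω_n = ω_d/√(1−ζ²) = 31.3 rad/s.
t_s ≈ 3/(ζω_n) = 3/(0.516·31.3) = 0.186 s.

t_s ≈ 0.186 s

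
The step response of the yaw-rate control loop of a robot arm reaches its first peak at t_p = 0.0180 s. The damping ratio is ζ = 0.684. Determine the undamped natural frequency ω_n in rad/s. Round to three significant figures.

ω_n ≈ 239 rad/s

Peak time t_p = π/ω_d, so ω_d = π/t_p = π/0.0180 = 175 rad/s.
ω_n = ω_d/√(1−ζ²) = 175/√0.532 = 239 rad/s.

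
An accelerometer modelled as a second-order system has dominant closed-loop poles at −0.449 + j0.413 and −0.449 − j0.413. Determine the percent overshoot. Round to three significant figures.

The poles are at −σ ± jω_d with σ = 0.449 and ω_d = 0.413, so ω_n = √(σ²+ω_d²) = 0.610 rad/s and ζ = σ/ω_n = 0.736.
%OS = 100·exp(−πζ/√(1−ζ²)) = 3.29%.

%OS ≈ 3.29%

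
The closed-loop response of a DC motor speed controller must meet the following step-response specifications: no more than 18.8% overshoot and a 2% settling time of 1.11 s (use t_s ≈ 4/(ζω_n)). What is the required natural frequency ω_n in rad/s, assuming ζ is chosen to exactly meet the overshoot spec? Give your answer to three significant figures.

Inverting the overshoot relation: ζ = |ln 0.188|/√(π² + ln²0.188) = 0.470.
From t_s ≈ 4/(ζω_n): ω_n = 4/(ζ·t_s) = 4/(0.470·1.11) = 7.67 rad/s.

ω_n ≈ 7.67 rad/s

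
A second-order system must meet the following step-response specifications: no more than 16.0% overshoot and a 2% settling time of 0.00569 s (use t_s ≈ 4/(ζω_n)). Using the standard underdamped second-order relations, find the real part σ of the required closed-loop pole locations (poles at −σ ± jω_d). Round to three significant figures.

The settling-time spec alone fixes σ = ζω_n = 4/t_s = 4/0.00569 = 703.
(Overshoot then fixes ζ = 0.504 and hence ω_d = σ·√(1−ζ²)/ζ = 1210 rad/s.)

σ ≈ 703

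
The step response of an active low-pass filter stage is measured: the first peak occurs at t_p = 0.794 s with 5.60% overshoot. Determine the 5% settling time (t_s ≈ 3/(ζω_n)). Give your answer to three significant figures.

t_s ≈ 0.826 s

ζ from %OS: ζ = |ln 0.0560|/√(π²+ln²0.0560) = 0.676.
t_p = π/ω_d ⇒ ω_d = 3.96 rad/s; then ω_n = ω_d/√(1−ζ²) = 5.37 rad/s.
t_s ≈ 3/(ζω_n) = 3/(0.676·5.37) = 0.826 s.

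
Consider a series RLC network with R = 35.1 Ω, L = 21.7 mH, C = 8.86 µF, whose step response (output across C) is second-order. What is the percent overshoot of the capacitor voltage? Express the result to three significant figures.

%OS ≈ 30.4%

For a series RLC circuit (capacitor voltage as output), ω_n = 1/√(LC) = 1/√(21.7 mH · 8.86 µF) = 2280 rad/s.
ζ = (R/2)·√(C/L) = (35.1/2)·√(8.86 µF/21.7 mH) = 0.355.
%OS = 100·exp(−πζ/√(1−ζ²)) = 30.4%.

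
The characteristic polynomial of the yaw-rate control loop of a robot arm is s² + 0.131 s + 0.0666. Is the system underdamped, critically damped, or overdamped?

underdamped

a² − 4b = 0.131² − 4·0.0666 < 0 (complex roots); the system is underdamped.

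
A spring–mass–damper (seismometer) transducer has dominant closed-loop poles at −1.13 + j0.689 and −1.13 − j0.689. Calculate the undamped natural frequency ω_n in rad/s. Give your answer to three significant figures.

With σ = 1.13, ω_d = 0.689: ω_n = √(σ²+ω_d²) = 1.32 rad/s, ζ = σ/ω_n = 0.854.

ω_n ≈ 1.32 rad/s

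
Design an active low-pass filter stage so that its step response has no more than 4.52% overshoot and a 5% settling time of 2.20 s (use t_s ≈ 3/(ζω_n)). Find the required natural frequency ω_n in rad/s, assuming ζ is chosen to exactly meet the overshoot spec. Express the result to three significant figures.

Inverting the overshoot relation: ζ = |ln 0.0452|/√(π² + ln²0.0452) = 0.702.
Then ω_n = 3/(ζ t_s) = 3/(0.702 × 2.20) = 1.94 rad/s.

ω_n ≈ 1.94 rad/s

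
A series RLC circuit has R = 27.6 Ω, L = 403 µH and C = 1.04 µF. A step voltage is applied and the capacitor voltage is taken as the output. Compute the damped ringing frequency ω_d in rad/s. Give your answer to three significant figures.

ω_d ≈ 34800 rad/s

For a series RLC circuit (capacitor voltage as output), ω_n = 1/√(LC) = 1/√(403 µH · 1.04 µF) = 48800 rad/s.
ζ = (R/2)·√(C/L) = (27.6/2)·√(1.04 µF/403 µH) = 0.701.
The damped frequency ω_d = ω_n√(1−ζ²) = 34800 rad/s.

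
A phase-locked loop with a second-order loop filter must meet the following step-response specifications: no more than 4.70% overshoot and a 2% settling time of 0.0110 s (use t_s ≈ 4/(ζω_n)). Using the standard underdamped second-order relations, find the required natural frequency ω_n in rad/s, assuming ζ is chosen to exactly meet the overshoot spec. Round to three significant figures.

From %OS = 100·exp(−πζ/√(1−ζ²)), invert to get ζ = −ln(OS)/√(π² + ln²(OS)) with OS = 0.0470.
−ln 0.0470 = 3.058, so ζ = 3.058/√(π² + 9.349) = 0.697.
Then ω_n = 4/(ζ t_s) = 4/(0.697 × 0.0110) = 521 rad/s.

ω_n ≈ 521 rad/s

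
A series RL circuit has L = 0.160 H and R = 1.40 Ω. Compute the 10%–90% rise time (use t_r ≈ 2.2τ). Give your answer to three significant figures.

τ = L/R = 0.160/1.40 = 0.114 s.
t_r ≈ 2.2τ = 0.251 s.

t_r ≈ 0.251 s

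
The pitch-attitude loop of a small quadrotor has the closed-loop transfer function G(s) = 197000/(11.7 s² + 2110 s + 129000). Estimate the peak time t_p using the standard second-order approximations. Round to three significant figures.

t_p ≈ 0.0584 s

Dividing through by 11.7: denominator becomes s² + 180.3 s + 11030.
So ω_n = √11030 = 105 rad/s and ζ = 180.3/(2·105) = 0.859.
ω_d = 105·√(1 − 0.859²) = 53.8 rad/s. t_p = π/ω_d = 0.0584 s.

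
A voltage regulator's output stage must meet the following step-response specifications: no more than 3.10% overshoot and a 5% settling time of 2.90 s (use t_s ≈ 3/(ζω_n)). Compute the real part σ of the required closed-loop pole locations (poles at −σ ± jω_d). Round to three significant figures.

The settling-time spec alone fixes σ = ζω_n = 3/t_s = 3/2.90 = 1.03.
(Overshoot then fixes ζ = 0.742 and hence ω_d = σ·√(1−ζ²)/ζ = 0.936 rad/s.)

σ ≈ 1.03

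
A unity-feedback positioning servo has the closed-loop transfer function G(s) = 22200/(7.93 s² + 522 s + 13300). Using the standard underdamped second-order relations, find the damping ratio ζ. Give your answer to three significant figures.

ζ ≈ 0.804

Dividing through by 7.93: denominator becomes s² + 65.83 s + 1677.
So ω_n = √1677 = 41.0 rad/s and ζ = 65.83/(2·41.0) = 0.804.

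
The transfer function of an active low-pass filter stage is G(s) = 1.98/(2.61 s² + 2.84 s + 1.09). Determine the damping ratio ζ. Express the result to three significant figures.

ζ ≈ 0.842

Dividing through by 2.61: denominator becomes s² + 1.088 s + 0.4176.
So ω_n = √0.4176 = 0.646 rad/s and ζ = 1.088/(2·0.646) = 0.842.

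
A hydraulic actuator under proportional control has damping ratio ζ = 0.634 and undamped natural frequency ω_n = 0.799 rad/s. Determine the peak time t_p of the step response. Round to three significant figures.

The damped frequency is ω_d = ω_n√(1−ζ²) = 0.799·√(1−0.402) = 0.618 rad/s.
Peak time t_p = π/ω_d = π/0.618 = 5.08 s.

t_p ≈ 5.08 s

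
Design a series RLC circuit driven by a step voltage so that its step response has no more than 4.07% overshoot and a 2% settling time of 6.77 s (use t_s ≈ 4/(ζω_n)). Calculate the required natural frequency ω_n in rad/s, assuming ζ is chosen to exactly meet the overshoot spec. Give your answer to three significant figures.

ζ = −ln(OS)/√(π² + (ln OS)²). With OS = 0.0407, ln OS = −3.202 and ζ = 3.202/4.485 = 0.714.
Then ω_n = 4/(ζ t_s) = 4/(0.714 × 6.77) = 0.828 rad/s.

ω_n ≈ 0.828 rad/s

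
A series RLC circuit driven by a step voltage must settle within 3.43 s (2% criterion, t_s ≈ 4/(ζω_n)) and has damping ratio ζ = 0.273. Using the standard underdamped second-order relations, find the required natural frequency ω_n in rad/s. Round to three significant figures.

Rearranging t_s ≈ 4/(ζω_n) gives ω_n = 4/(ζ·t_s) = 4/(0.273 × 3.43) = 4.27 rad/s.

ω_n ≈ 4.27 rad/s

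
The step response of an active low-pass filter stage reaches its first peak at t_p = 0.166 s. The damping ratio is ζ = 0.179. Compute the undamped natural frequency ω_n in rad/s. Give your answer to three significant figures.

ω_n ≈ 19.2 rad/s

Peak time t_p = π/ω_d, so ω_d = π/t_p = π/0.166 = 18.9 rad/s.
ω_n = ω_d/√(1−ζ²) = 18.9/√0.968 = 19.2 rad/s.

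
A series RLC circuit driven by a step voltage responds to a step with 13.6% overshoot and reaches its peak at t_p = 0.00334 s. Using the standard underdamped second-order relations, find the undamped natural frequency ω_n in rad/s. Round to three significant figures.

The overshoot fixes ζ = −ln(OS)/√(π²+ln²(OS)) = 0.536.
t_p = π/ω_d ⇒ ω_d = 941 rad/s; then ω_n = ω_d/√(1−ζ²) = 1110 rad/s.

ω_n ≈ 1110 rad/s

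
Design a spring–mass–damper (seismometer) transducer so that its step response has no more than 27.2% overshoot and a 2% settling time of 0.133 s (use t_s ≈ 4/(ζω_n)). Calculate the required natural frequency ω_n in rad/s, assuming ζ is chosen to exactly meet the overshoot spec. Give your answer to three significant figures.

ω_n ≈ 78.6 rad/s

Inverting the overshoot relation: ζ = |ln 0.272|/√(π² + ln²0.272) = 0.383.
Then ω_n = 4/(ζ t_s) = 4/(0.383 × 0.133) = 78.6 rad/s.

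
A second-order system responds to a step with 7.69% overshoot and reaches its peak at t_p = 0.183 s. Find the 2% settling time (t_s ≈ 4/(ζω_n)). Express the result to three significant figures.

t_s ≈ 0.285 s

From the overshoot, ζ = −ln(OS)/√(π²+ln²(OS)) = 0.632.
From t_p = π/ω_d, ω_d = π/0.183 = 17.2 rad/s, so ω_n = ω_d/√(1−ζ²) = 22.2 rad/s.
t_s ≈ 4/(ζω_n) = 4/(0.632·22.2) = 0.285 s.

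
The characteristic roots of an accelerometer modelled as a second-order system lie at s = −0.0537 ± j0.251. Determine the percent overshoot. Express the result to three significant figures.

%OS ≈ 51.1%

|pole| = ω_n = √(0.0537² + 0.251²) = 0.257 rad/s; ζ = cos θ = σ/ω_n = 0.209.
%OS = 100·exp(−πζ/√(1−ζ²)) = 51.1%.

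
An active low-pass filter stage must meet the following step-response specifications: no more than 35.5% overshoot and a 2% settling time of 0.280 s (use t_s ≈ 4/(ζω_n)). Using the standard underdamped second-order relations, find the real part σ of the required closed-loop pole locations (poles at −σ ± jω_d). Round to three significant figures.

σ ≈ 14.3

The settling-time spec alone fixes σ = ζω_n = 4/t_s = 4/0.280 = 14.3.
(Overshoot then fixes ζ = 0.313 and hence ω_d = σ·√(1−ζ²)/ζ = 43.3 rad/s.)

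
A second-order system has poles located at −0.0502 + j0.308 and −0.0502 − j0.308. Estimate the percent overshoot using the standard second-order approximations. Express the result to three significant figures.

With σ = 0.0502, ω_d = 0.308: ω_n = √(σ²+ω_d²) = 0.312 rad/s, ζ = σ/ω_n = 0.161.
Overshoot: exp(−π·0.161/√(1−0.161²)) = 0.599, i.e. 59.9%.

%OS ≈ 59.9%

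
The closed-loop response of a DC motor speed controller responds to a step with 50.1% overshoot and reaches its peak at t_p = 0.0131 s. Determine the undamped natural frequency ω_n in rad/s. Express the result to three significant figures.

ω_n ≈ 246 rad/s

ζ from %OS: ζ = |ln 0.501|/√(π²+ln²0.501) = 0.215.
t_p = π/ω_d ⇒ ω_d = 240 rad/s; then ω_n = ω_d/√(1−ζ²) = 246 rad/s.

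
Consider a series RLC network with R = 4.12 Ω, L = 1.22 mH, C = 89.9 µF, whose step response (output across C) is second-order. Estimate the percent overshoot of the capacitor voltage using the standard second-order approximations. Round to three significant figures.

For a series RLC circuit (capacitor voltage as output), ω_n = 1/√(LC) = 1/√(1.22 mH · 89.9 µF) = 3020 rad/s.
ζ = (R/2)·√(C/L) = (4.12/2)·√(89.9 µF/1.22 mH) = 0.559.
Overshoot: exp(−π·0.559/√(1−0.559²)) = 0.120, i.e. 12.0%.

%OS ≈ 12.0%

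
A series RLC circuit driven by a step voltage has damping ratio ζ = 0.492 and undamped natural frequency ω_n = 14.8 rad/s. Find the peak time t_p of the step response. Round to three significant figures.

t_p ≈ 0.244 s

The damped frequency is ω_d = ω_n√(1−ζ²) = 14.8·√(1−0.242) = 12.9 rad/s.
Peak time t_p = π/ω_d = π/12.9 = 0.244 s.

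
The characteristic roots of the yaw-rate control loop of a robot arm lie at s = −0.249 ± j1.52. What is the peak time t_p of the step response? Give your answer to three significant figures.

t_p = π/ω_d with ω_d = 1.52 (the imaginary part), so t_p = 2.07 s.

t_p ≈ 2.07 s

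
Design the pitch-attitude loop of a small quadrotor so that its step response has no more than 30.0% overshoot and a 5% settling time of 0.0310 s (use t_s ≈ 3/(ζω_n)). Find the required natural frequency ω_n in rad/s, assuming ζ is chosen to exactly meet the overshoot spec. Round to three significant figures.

ω_n ≈ 270 rad/s

ζ = −ln(OS)/√(π² + (ln OS)²). With OS = 0.300, ln OS = −1.204 and ζ = 1.204/3.364 = 0.358.
From t_s ≈ 3/(ζω_n): ω_n = 3/(ζ·t_s) = 3/(0.358·0.0310) = 270 rad/s.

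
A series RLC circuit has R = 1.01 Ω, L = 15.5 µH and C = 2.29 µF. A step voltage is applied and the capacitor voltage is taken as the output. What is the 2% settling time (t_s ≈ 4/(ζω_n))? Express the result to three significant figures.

For a series RLC circuit (capacitor voltage as output), ω_n = 1/√(LC) = 1/√(15.5 µH · 2.29 µF) = 168000 rad/s.
ζ = (R/2)·√(C/L) = (1.01/2)·√(2.29 µF/15.5 µH) = 0.194.
t_s ≈ 4/(ζω_n) = 0.000123 s.

t_s ≈ 0.000123 s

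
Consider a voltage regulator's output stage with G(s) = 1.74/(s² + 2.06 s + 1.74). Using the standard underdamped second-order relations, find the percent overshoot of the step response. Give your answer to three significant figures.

%OS ≈ 1.97%

Comparing the denominator to s² + 2ζω_n s + ω_n²: ω_n = √1.74 = 1.32 rad/s, and 2ζω_n = 2.06 so ζ = 2.06/(2·1.32) = 0.781.
Overshoot: exp(−π·0.781/√(1−0.781²)) = 0.0197, i.e. 1.97%.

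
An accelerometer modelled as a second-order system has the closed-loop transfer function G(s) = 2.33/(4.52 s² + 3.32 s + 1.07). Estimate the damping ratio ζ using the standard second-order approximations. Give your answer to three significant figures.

ζ ≈ 0.755

Dividing through by 4.52: denominator becomes s² + 0.7345 s + 0.2367.
So ω_n = √0.2367 = 0.487 rad/s and ζ = 0.7345/(2·0.487) = 0.755.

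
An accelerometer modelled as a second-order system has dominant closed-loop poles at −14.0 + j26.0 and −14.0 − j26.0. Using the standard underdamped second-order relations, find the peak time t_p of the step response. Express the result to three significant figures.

t_p = π/ω_d with ω_d = 26.0 (the imaginary part), so t_p = 0.121 s.

t_p ≈ 0.121 s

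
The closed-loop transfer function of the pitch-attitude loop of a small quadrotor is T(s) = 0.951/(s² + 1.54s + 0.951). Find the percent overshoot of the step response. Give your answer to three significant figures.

%OS ≈ 1.76%

ω_n = √0.951 = 0.975 rad/s; ζ = 1.54/(2·0.975) = 0.790.
%OS = 100 e^{−πζ/√(1−ζ²)} with ζ = 0.790 gives 1.76%.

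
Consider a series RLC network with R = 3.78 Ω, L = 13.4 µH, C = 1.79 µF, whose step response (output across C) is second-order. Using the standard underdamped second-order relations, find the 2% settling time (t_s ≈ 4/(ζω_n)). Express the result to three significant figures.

t_s ≈ 0.0000284 s

For a series RLC circuit (capacitor voltage as output), ω_n = 1/√(LC) = 1/√(13.4 µH · 1.79 µF) = 204000 rad/s.
ζ = (R/2)·√(C/L) = (3.78/2)·√(1.79 µF/13.4 µH) = 0.691.
t_s ≈ 4/(ζω_n) = 0.0000284 s.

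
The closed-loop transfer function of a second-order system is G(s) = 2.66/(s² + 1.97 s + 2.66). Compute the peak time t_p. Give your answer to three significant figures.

Matching coefficients with s² + 2ζω_n s + ω_n² gives ω_n² = 2.66 ⇒ ω_n = 1.63 rad/s, and ζ = 1.97/(2ω_n) = 0.604.
The damped frequency ω_d = ω_n√(1−ζ²) = 1.30 rad/s. Then t_p = π/ω_d = 2.42 s.

t_p ≈ 2.42 s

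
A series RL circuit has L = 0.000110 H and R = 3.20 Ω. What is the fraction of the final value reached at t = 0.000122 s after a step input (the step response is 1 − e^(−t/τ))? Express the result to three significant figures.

y/y_∞ ≈ 0.971

τ = L/R = 0.000110/3.20 = 0.0000344 s.
y(t)/y_∞ = 1 − e^(−t/τ) = 1 − e^(−0.000122/0.0000344) = 1 − e^(−3.55) = 0.971.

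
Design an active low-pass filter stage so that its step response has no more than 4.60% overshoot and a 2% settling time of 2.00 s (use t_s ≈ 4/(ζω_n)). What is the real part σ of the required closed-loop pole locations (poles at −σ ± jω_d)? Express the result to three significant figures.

The settling-time spec alone fixes σ = ζω_n = 4/t_s = 4/2.00 = 2.00.
(Overshoot then fixes ζ = 0.700 and hence ω_d = σ·√(1−ζ²)/ζ = 2.04 rad/s.)

σ ≈ 2.00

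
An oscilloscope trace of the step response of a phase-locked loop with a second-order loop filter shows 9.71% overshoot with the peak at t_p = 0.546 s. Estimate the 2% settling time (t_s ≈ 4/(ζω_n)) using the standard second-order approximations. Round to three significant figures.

t_s ≈ 0.937 s

From the overshoot, ζ = −ln(OS)/√(π²+ln²(OS)) = 0.596.
t_p = π/ω_d ⇒ ω_d = 5.75 rad/s; then ω_n = ω_d/√(1−ζ²) = 7.17 rad/s.
t_s ≈ 4/(ζω_n) = 4/(0.596·7.17) = 0.937 s.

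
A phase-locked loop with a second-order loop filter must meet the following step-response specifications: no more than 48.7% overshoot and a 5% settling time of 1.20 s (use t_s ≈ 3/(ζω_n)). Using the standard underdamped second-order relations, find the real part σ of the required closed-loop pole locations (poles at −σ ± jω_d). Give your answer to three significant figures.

σ ≈ 2.50

The settling-time spec alone fixes σ = ζω_n = 3/t_s = 3/1.20 = 2.50.
(Overshoot then fixes ζ = 0.223 and hence ω_d = σ·√(1−ζ²)/ζ = 10.9 rad/s.)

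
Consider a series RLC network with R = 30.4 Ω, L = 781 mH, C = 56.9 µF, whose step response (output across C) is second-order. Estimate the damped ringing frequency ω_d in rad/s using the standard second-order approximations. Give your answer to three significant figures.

For a series RLC circuit (capacitor voltage as output), ω_n = 1/√(LC) = 1/√(781 mH · 56.9 µF) = 150 rad/s.
ζ = (R/2)·√(C/L) = (30.4/2)·√(56.9 µF/781 mH) = 0.130.
The damped frequency ω_d = ω_n√(1−ζ²) = 149 rad/s.

ω_d ≈ 149 rad/s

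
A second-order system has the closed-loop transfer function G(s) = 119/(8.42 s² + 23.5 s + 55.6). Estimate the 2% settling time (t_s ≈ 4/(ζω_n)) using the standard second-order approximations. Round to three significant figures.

Dividing through by 8.42: denominator becomes s² + 2.791 s + 6.603.
So ω_n = √6.603 = 2.57 rad/s and ζ = 2.791/(2·2.57) = 0.543.
t_s ≈ 4/(ζω_n) = 2.87 s.

t_s ≈ 2.87 s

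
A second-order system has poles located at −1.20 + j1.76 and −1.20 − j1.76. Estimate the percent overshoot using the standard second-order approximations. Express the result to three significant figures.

|pole| = ω_n = √(1.20² + 1.76²) = 2.13 rad/s; ζ = cos θ = σ/ω_n = 0.563.
%OS = 100·exp(−πζ/√(1−ζ²)) = 11.7%.

%OS ≈ 11.7%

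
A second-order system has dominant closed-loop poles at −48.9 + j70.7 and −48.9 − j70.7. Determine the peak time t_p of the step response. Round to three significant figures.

t_p = π/ω_d with ω_d = 70.7 (the imaginary part), so t_p = 0.0444 s.

t_p ≈ 0.0444 s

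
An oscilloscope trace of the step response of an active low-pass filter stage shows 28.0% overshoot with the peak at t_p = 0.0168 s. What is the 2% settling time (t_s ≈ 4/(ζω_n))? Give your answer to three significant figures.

ζ from %OS: ζ = |ln 0.280|/√(π²+ln²0.280) = 0.376.
From t_p = π/ω_d, ω_d = π/0.0168 = 187 rad/s, so ω_n = ω_d/√(1−ζ²) = 202 rad/s.
t_s ≈ 4/(ζω_n) = 4/(0.376·202) = 0.0528 s.

t_s ≈ 0.0528 s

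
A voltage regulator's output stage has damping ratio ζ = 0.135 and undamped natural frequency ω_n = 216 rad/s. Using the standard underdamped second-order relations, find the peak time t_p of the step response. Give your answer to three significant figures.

t_p ≈ 0.0147 s

The damped frequency is ω_d = ω_n√(1−ζ²) = 216·√(1−0.0182) = 214 rad/s.
Peak time t_p = π/ω_d = π/214 = 0.0147 s.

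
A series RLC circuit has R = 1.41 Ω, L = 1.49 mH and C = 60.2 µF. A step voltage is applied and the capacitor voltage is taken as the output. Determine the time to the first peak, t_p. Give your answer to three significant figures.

For a series RLC circuit (capacitor voltage as output), ω_n = 1/√(LC) = 1/√(1.49 mH · 60.2 µF) = 3340 rad/s.
ζ = (R/2)·√(C/L) = (1.41/2)·√(60.2 µF/1.49 mH) = 0.142.
The damped frequency ω_d = ω_n√(1−ζ²) = 3310 rad/s. t_p = π/ω_d = 0.000950 s.

t_p ≈ 0.000950 s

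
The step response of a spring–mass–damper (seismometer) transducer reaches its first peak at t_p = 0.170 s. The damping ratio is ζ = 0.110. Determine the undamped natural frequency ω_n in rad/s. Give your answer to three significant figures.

Peak time t_p = π/ω_d, so ω_d = π/t_p = π/0.170 = 18.5 rad/s.
ω_n = ω_d/√(1−ζ²) = 18.5/√0.988 = 18.6 rad/s.

ω_n ≈ 18.6 rad/s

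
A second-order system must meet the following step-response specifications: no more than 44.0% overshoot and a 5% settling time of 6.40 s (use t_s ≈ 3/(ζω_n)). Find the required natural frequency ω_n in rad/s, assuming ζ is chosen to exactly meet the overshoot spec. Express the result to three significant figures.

ζ = −ln(OS)/√(π² + (ln OS)²). With OS = 0.440, ln OS = −0.8210 and ζ = 0.8210/3.247 = 0.253.
From t_s ≈ 3/(ζω_n): ω_n = 3/(ζ·t_s) = 3/(0.253·6.40) = 1.85 rad/s.

ω_n ≈ 1.85 rad/s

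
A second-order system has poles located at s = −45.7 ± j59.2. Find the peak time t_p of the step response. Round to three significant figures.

t_p ≈ 0.0531 s

t_p = π/ω_d with ω_d = 59.2 (the imaginary part), so t_p = 0.0531 s.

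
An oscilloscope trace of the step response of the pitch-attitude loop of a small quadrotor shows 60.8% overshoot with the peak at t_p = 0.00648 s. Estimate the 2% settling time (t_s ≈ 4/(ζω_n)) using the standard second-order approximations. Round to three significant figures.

The overshoot fixes ζ = −ln(OS)/√(π²+ln²(OS)) = 0.156.
From t_p = π/ω_d, ω_d = π/0.00648 = 485 rad/s, so ω_n = ω_d/√(1−ζ²) = 491 rad/s.
t_s ≈ 4/(ζω_n) = 4/(0.156·491) = 0.0521 s.

t_s ≈ 0.0521 s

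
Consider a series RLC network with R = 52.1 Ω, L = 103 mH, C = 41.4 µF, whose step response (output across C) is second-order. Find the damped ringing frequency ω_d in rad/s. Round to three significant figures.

For a series RLC circuit (capacitor voltage as output), ω_n = 1/√(LC) = 1/√(103 mH · 41.4 µF) = 484 rad/s.
ζ = (R/2)·√(C/L) = (52.1/2)·√(41.4 µF/103 mH) = 0.522.
The damped frequency ω_d = ω_n√(1−ζ²) = 413 rad/s.

ω_d ≈ 413 rad/s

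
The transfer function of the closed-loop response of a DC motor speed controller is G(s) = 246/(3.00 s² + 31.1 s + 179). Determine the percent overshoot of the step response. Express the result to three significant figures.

%OS ≈ 5.82%

Dividing through by 3.00: denominator becomes s² + 10.37 s + 59.67.
So ω_n = √59.67 = 7.72 rad/s and ζ = 10.37/(2·7.72) = 0.671.
%OS = 100·exp(−πζ/√(1−ζ²)) = 5.82%.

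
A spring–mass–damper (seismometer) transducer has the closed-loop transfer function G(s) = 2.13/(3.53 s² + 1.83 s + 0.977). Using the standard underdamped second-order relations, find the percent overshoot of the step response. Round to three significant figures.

Dividing through by 3.53: denominator becomes s² + 0.5184 s + 0.2768.
So ω_n = √0.2768 = 0.526 rad/s and ζ = 0.5184/(2·0.526) = 0.493.
Overshoot: exp(−π·0.493/√(1−0.493²)) = 0.169, i.e. 16.9%.

%OS ≈ 16.9%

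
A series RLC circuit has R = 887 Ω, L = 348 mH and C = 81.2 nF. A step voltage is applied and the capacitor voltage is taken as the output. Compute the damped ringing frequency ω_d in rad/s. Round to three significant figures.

ω_d ≈ 5810 rad/s

For a series RLC circuit (capacitor voltage as output), ω_n = 1/√(LC) = 1/√(348 mH · 81.2 nF) = 5950 rad/s.
ζ = (R/2)·√(C/L) = (887/2)·√(81.2 nF/348 mH) = 0.214.
ω_d = ω_n√(1−ζ²) = 5810 rad/s.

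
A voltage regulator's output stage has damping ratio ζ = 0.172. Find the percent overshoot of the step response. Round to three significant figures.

%OS ≈ 57.8%

For an underdamped second-order system, %OS = 100·exp(−πζ/√(1−ζ²)).
πζ/√(1−ζ²) = π·0.172/√(1−0.0296) = 0.5485, so %OS = 100·e^(−0.5485) = 57.8%.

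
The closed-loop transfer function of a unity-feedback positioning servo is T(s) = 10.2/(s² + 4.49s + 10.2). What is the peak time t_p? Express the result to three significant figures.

t_p ≈ 1.38 s

Comparing the denominator to s² + 2ζω_n s + ω_n²: ω_n = √10.2 = 3.19 rad/s, and 2ζω_n = 4.49 so ζ = 4.49/(2·3.19) = 0.703.
ω_d = ω_n√(1−ζ²) = 2.27 rad/s. Then t_p = π/ω_d = 1.38 s.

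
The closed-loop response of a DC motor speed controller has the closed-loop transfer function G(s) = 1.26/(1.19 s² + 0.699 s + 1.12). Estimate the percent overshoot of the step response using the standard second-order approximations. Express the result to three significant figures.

Dividing through by 1.19: denominator becomes s² + 0.5874 s + 0.9412.
So ω_n = √0.9412 = 0.970 rad/s and ζ = 0.5874/(2·0.970) = 0.303.
%OS = 100·exp(−πζ/√(1−ζ²)) = 36.9%.

%OS ≈ 36.9%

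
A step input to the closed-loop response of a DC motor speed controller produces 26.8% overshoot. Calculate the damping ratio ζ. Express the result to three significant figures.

ζ = −ln(OS)/√(π² + (ln OS)²). With OS = 0.268, ln OS = −1.317 and ζ = 1.317/3.406 = 0.387.

ζ ≈ 0.387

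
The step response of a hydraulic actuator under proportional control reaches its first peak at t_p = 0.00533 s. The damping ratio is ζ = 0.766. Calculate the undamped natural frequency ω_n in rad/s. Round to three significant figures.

ω_n ≈ 917 rad/s

Peak time t_p = π/ω_d, so ω_d = π/t_p = π/0.00533 = 589 rad/s.
ω_n = ω_d/√(1−ζ²) = 589/√0.413 = 917 rad/s.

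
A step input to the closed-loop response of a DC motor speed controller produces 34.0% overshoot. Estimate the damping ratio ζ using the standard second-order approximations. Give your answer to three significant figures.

Inverting the overshoot relation: ζ = |ln 0.340|/√(π² + ln²0.340) = 0.325.

ζ ≈ 0.325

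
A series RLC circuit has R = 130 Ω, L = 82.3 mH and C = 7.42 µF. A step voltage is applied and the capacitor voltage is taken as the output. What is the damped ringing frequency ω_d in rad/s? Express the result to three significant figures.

ω_d ≈ 1010 rad/s

For a series RLC circuit (capacitor voltage as output), ω_n = 1/√(LC) = 1/√(82.3 mH · 7.42 µF) = 1280 rad/s.
ζ = (R/2)·√(C/L) = (130/2)·√(7.42 µF/82.3 mH) = 0.617.
The damped frequency ω_d = ω_n√(1−ζ²) = 1010 rad/s.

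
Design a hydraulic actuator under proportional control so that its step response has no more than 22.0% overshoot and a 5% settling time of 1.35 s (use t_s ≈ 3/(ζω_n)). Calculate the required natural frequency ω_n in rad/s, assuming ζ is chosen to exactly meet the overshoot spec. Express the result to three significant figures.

ω_n ≈ 5.12 rad/s

ζ = −ln(OS)/√(π² + (ln OS)²). With OS = 0.220, ln OS = −1.514 and ζ = 1.514/3.487 = 0.434.
From t_s ≈ 3/(ζω_n): ω_n = 3/(ζ·t_s) = 3/(0.434·1.35) = 5.12 rad/s.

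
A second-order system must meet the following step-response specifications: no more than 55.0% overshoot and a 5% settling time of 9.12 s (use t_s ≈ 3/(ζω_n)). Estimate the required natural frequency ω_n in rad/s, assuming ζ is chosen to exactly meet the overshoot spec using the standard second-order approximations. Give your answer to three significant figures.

ω_n ≈ 1.76 rad/s

From %OS = 100·exp(−πζ/√(1−ζ²)), invert to get ζ = −ln(OS)/√(π² + ln²(OS)) with OS = 0.550.
−ln 0.550 = 0.5978, so ζ = 0.5978/√(π² + 0.3574) = 0.187.
From t_s ≈ 3/(ζω_n): ω_n = 3/(ζ·t_s) = 3/(0.187·9.12) = 1.76 rad/s.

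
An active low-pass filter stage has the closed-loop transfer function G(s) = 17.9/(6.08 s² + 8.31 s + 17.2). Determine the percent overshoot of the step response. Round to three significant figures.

Dividing through by 6.08: denominator becomes s² + 1.367 s + 2.829.
So ω_n = √2.829 = 1.68 rad/s and ζ = 1.367/(2·1.68) = 0.406.
%OS = 100 e^{−πζ/√(1−ζ²)} with ζ = 0.406 gives 24.7%.

%OS ≈ 24.7%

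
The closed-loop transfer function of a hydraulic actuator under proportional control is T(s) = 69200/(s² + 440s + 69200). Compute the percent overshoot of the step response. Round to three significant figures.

Matching coefficients with s² + 2ζω_n s + ω_n² gives ω_n² = 69200 ⇒ ω_n = 263 rad/s, and ζ = 440/(2ω_n) = 0.836.
%OS = 100·exp(−πζ/√(1−ζ²)) = 0.829%.

%OS ≈ 0.829%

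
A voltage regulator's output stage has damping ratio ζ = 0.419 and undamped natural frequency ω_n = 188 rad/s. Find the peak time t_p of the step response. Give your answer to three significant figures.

The damped frequency is ω_d = ω_n√(1−ζ²) = 188·√(1−0.176) = 171 rad/s.
Peak time t_p = π/ω_d = π/171 = 0.0184 s.

t_p ≈ 0.0184 s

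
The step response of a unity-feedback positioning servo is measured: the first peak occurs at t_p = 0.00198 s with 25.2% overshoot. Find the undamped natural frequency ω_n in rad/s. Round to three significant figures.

ω_n ≈ 1730 rad/s

From the overshoot, ζ = −ln(OS)/√(π²+ln²(OS)) = 0.402.
t_p = π/ω_d ⇒ ω_d = 1590 rad/s; then ω_n = ω_d/√(1−ζ²) = 1730 rad/s.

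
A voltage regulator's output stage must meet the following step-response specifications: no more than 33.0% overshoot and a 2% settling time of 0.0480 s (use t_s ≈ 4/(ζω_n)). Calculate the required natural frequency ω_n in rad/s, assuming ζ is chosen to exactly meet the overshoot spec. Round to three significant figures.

From %OS = 100·exp(−πζ/√(1−ζ²)), invert to get ζ = −ln(OS)/√(π² + ln²(OS)) with OS = 0.330.
−ln 0.330 = 1.109, so ζ = 1.109/√(π² + 1.229) = 0.333.
Then ω_n = 4/(ζ t_s) = 4/(0.333 × 0.0480) = 250 rad/s.

ω_n ≈ 250 rad/s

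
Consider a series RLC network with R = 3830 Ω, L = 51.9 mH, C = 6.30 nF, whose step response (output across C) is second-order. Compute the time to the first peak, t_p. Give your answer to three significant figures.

For a series RLC circuit (capacitor voltage as output), ω_n = 1/√(LC) = 1/√(51.9 mH · 6.30 nF) = 55300 rad/s.
ζ = (R/2)·√(C/L) = (3830/2)·√(6.30 nF/51.9 mH) = 0.667.
The damped frequency ω_d = ω_n√(1−ζ²) = 41200 rad/s. t_p = π/ω_d = 0.0000763 s.

t_p ≈ 0.0000763 s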